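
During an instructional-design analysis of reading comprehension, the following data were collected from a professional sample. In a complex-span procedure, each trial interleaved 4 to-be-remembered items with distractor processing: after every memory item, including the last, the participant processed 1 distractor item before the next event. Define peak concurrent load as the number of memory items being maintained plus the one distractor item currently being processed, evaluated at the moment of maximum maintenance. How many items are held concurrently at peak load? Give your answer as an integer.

Maintenance is greatest during the distractor(s) after memory item 4: all 4 memory items are being held.
One distractor item is concurrently being processed.
Peak concurrent load = 4 + 1 = 5 items.

5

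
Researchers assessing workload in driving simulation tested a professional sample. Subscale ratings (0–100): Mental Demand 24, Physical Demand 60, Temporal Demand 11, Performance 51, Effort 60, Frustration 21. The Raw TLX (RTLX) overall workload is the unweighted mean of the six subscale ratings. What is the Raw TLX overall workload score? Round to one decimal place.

37.8

Sum of ratings = 24 + 60 + 11 + 51 + 60 + 21 = 227.
RTLX = 227 / 6 = 37.8333 ≈ 37.8.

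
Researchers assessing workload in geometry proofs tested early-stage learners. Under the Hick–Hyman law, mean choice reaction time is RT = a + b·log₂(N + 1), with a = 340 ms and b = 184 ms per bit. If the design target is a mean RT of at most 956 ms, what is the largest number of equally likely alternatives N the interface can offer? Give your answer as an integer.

9

Set 340 + 184·log₂(N + 1) ≤ 956.
log₂(N + 1) ≤ (956 − 340) / 184 = 3.3478.
N + 1 ≤ 2^3.3478 = 10.1809.
N ≤ 9.1809, so the largest integer N is 9.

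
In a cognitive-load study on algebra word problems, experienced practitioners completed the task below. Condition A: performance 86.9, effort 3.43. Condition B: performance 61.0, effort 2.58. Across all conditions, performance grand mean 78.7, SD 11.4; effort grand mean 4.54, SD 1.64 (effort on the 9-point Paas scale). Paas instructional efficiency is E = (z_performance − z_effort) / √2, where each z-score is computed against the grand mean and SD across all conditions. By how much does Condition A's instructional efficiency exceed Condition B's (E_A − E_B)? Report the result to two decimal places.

1.24

Condition A: z_P = (86.9 − 78.7)/11.4 = 0.7193; z_E = (3.43 − 4.54)/1.64 = -0.6768; E_A = (0.7193 − (-0.6768))/√2 = 0.9872.
Condition B: z_P = (61.0 − 78.7)/11.4 = -1.5526; z_E = (2.58 − 4.54)/1.64 = -1.1951; E_B = (-1.5526 − (-1.1951))/√2 = -0.2528.
E_A − E_B = 0.9872 − (-0.2528) = 1.2400 ≈ 1.24.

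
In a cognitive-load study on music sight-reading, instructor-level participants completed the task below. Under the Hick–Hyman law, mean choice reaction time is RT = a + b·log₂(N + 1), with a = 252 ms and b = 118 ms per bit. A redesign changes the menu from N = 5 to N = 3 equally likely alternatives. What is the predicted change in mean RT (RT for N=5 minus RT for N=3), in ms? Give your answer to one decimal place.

69.0

RT(5) = 252 + 118·log₂(6) = 252 + 118·2.5850 = 557.0300 ms.
RT(3) = 252 + 118·log₂(4) = 252 + 118·2.0000 = 488.0000 ms.
Difference = 557.0300 − 488.0000 = 69.0300 ≈ 69.0 ms.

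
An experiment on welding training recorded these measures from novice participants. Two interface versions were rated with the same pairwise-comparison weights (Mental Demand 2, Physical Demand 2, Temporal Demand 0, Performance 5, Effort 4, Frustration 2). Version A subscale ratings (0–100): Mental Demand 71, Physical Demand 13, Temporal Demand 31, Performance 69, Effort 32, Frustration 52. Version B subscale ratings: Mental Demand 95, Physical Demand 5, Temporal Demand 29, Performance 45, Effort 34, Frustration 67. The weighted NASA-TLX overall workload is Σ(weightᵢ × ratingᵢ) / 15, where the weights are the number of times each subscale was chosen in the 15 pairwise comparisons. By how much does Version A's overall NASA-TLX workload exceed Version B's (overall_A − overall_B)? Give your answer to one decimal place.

3.3

Version A weighted sum = 2·71 + 2·13 + 0·31 + 5·69 + 4·32 + 2·52 = 142 + 26 + 0 + 345 + 128 + 104 = 745; overall_A = 745/15 = 49.6667.
Version B weighted sum = 2·95 + 2·5 + 0·29 + 5·45 + 4·34 + 2·67 = 190 + 10 + 0 + 225 + 136 + 134 = 695; overall_B = 695/15 = 46.3333.
Difference = 49.6667 − 46.3333 = 3.3334 ≈ 3.3.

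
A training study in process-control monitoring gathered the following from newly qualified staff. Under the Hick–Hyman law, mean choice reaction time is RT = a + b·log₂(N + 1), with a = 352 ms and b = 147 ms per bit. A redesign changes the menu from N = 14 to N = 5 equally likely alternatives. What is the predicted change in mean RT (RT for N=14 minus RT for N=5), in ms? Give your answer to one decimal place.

194.3

RT(14) = 352 + 147·log₂(15) = 352 + 147·3.9069 = 926.3143 ms.
RT(5) = 352 + 147·log₂(6) = 352 + 147·2.5850 = 731.9950 ms.
Difference = 926.3143 − 731.9950 = 194.3193 ≈ 194.3 ms.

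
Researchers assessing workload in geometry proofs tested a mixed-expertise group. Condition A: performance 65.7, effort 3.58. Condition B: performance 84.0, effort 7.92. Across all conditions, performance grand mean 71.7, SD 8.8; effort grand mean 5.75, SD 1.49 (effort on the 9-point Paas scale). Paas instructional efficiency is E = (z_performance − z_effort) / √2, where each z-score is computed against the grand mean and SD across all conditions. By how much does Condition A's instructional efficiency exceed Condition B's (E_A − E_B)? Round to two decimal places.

0.59

Condition A: z_P = (65.7 − 71.7)/8.8 = -0.6818; z_E = (3.58 − 5.75)/1.49 = -1.4564; E_A = (-0.6818 − (-1.4564))/√2 = 0.5477.
Condition B: z_P = (84.0 − 71.7)/8.8 = 1.3977; z_E = (7.92 − 5.75)/1.49 = 1.4564; E_B = (1.3977 − 1.4564)/√2 = -0.0415.
E_A − E_B = 0.5477 − (-0.0415) = 0.5892 ≈ 0.59.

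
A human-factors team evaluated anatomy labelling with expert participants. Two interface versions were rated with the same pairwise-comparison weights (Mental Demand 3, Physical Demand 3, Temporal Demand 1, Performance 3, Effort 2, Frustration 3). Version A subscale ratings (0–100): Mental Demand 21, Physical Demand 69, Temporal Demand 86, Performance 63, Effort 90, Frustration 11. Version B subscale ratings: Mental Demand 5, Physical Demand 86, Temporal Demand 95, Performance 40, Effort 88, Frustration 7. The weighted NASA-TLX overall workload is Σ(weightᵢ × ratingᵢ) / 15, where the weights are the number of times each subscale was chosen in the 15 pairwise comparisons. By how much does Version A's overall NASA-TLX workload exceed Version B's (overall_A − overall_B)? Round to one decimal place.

4.9

Version A weighted sum = 3·21 + 3·69 + 1·86 + 3·63 + 2·90 + 3·11 = 63 + 207 + 86 + 189 + 180 + 33 = 758; overall_A = 758/15 = 50.5333.
Version B weighted sum = 3·5 + 3·86 + 1·95 + 3·40 + 2·88 + 3·7 = 15 + 258 + 95 + 120 + 176 + 21 = 685; overall_B = 685/15 = 45.6667.
Difference = 50.5333 − 45.6667 = 4.8666 ≈ 4.9.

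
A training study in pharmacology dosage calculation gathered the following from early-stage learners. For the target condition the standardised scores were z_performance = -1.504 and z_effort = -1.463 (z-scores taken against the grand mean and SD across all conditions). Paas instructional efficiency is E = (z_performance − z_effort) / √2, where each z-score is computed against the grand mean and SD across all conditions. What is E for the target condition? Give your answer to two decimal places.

-0.03

z_P − z_E = -1.504 − (-1.463) = -0.0410.
E = -0.0410 / √2 = -0.0410 / 1.41421 = -0.0290 ≈ -0.03.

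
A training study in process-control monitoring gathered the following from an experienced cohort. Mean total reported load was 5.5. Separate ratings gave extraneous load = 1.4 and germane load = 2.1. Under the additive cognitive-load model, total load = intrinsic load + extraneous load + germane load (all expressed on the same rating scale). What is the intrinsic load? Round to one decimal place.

intrinsic load = total − extraneous − germane
             = 5.5 − 1.4 − 2.1 = 2.0.

2.0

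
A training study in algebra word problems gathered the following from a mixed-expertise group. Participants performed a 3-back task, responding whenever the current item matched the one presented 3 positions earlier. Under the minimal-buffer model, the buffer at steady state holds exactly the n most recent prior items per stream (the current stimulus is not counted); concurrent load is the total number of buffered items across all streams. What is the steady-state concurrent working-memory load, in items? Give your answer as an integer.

The buffer holds the 3 most recent prior items.
Steady-state concurrent load = 3 items.

3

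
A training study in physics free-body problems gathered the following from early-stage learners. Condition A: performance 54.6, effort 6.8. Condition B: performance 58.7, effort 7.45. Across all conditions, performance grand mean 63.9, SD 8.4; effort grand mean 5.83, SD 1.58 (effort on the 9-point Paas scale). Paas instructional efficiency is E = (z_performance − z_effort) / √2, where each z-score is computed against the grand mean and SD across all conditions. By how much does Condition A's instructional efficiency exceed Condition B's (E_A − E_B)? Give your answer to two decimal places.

-0.05

Condition A: z_P = (54.6 − 63.9)/8.4 = -1.1071; z_E = (6.8 − 5.83)/1.58 = 0.6139; E_A = (-1.1071 − 0.6139)/√2 = -1.2169.
Condition B: z_P = (58.7 − 63.9)/8.4 = -0.6190; z_E = (7.45 − 5.83)/1.58 = 1.0253; E_B = (-0.6190 − 1.0253)/√2 = -1.1627.
E_A − E_B = -1.2169 − (-1.1627) = -0.0542 ≈ -0.05.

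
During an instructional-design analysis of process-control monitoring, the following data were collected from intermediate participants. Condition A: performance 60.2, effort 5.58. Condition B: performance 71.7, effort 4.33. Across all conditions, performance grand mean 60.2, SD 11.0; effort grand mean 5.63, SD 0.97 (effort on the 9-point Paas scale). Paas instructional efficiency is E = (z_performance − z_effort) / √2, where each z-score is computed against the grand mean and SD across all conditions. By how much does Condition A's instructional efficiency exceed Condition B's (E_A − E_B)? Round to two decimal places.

Condition A: z_P = (60.2 − 60.2)/11.0 = 0.0000; z_E = (5.58 − 5.63)/0.97 = -0.0515; E_A = (0.0000 − (-0.0515))/√2 = 0.0364.
Condition B: z_P = (71.7 − 60.2)/11.0 = 1.0455; z_E = (4.33 − 5.63)/0.97 = -1.3402; E_B = (1.0455 − (-1.3402))/√2 = 1.6869.
E_A − E_B = 0.0364 − 1.6869 = -1.6505 ≈ -1.65.

-1.65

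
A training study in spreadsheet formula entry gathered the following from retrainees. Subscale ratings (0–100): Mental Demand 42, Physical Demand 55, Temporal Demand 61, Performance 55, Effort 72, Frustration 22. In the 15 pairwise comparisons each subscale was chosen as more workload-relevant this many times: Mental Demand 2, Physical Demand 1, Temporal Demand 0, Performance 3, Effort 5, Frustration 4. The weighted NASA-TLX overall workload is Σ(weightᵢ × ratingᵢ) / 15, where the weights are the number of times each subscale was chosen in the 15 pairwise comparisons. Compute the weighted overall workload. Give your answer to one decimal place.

50.1

The tallies are the weights (they sum to 15).
Weighted sum = 2·42 + 1·55 + 0·61 + 3·55 + 5·72 + 4·22
            = 84 + 55 + 0 + 165 + 360 + 88 = 752.
Overall workload = 752 / 15 = 50.1333 ≈ 50.1.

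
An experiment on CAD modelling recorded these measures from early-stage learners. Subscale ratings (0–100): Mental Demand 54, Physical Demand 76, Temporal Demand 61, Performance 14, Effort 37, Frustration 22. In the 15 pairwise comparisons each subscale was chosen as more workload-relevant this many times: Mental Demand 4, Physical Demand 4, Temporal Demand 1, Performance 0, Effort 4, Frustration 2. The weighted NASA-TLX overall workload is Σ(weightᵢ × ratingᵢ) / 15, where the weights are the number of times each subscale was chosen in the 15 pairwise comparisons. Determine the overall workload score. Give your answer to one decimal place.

51.5

The tallies are the weights (they sum to 15).
Weighted sum = 4·54 + 4·76 + 1·61 + 0·14 + 4·37 + 2·22
            = 216 + 304 + 61 + 0 + 148 + 44 = 773.
Overall workload = 773 / 15 = 51.5333 ≈ 51.5.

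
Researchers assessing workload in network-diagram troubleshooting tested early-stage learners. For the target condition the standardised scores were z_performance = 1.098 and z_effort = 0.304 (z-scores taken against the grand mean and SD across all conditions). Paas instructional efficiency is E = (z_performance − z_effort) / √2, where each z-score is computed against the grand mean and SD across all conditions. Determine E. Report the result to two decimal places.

z_P − z_E = 1.098 − 0.304 = 0.7940.
E = 0.7940 / √2 = 0.7940 / 1.41421 = 0.5614 ≈ 0.56.

0.56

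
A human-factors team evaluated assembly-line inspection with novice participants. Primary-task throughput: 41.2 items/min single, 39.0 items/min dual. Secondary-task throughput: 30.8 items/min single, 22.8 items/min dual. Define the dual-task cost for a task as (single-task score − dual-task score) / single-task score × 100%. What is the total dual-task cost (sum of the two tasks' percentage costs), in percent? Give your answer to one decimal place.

31.3

Primary cost = (41.2 − 39.0) / 41.2 × 100% = 5.3398%.
Secondary cost = (30.8 − 22.8) / 30.8 × 100% = 25.9740%.
Total = 5.3398% + 25.9740% = 31.3138% ≈ 31.3%.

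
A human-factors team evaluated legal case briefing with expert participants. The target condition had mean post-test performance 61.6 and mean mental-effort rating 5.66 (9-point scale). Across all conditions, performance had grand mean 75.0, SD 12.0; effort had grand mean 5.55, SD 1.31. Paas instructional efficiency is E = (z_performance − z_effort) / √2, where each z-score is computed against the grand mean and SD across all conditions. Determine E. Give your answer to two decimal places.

z_performance = (61.6 − 75.0) / 12.0 = -13.4000 / 12.0 = -1.1167.
z_effort = (5.66 − 5.55) / 1.31 = 0.1100 / 1.31 = 0.0840.
z_P − z_E = -1.1167 − 0.0840 = -1.2007.
E = -1.2007 / √2 = -1.2007 / 1.41421 = -0.8490 ≈ -0.85.

-0.85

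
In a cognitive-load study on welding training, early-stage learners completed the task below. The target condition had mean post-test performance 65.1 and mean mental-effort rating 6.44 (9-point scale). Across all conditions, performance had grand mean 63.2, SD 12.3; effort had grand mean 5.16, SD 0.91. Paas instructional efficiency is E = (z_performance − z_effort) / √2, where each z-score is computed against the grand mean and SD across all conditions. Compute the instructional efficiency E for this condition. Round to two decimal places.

-0.89

z_performance = (65.1 − 63.2) / 12.3 = 1.9000 / 12.3 = 0.1545.
z_effort = (6.44 − 5.16) / 0.91 = 1.2800 / 0.91 = 1.4066.
z_P − z_E = 0.1545 − 1.4066 = -1.2521.
E = -1.2521 / √2 = -1.2521 / 1.41421 = -0.8854 ≈ -0.89.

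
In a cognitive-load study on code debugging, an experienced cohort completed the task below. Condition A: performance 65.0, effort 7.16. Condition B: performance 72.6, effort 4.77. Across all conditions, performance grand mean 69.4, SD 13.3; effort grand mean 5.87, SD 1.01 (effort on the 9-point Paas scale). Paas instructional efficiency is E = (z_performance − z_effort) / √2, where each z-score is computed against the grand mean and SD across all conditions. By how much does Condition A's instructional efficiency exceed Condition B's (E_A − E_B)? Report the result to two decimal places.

-2.08

Condition A: z_P = (65.0 − 69.4)/13.3 = -0.3308; z_E = (7.16 − 5.87)/1.01 = 1.2772; E_A = (-0.3308 − 1.2772)/√2 = -1.1370.
Condition B: z_P = (72.6 − 69.4)/13.3 = 0.2406; z_E = (4.77 − 5.87)/1.01 = -1.0891; E_B = (0.2406 − (-1.0891))/√2 = 0.9402.
E_A − E_B = -1.1370 − 0.9402 = -2.0772 ≈ -2.08.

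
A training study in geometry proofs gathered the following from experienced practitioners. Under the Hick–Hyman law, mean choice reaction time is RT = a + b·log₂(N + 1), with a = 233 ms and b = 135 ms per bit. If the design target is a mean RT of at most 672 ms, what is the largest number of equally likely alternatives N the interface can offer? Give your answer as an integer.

8

Set 233 + 135·log₂(N + 1) ≤ 672.
log₂(N + 1) ≤ (672 − 233) / 135 = 3.2519.
N + 1 ≤ 2^3.2519 = 9.5262.
N ≤ 8.5262, so the largest integer N is 8.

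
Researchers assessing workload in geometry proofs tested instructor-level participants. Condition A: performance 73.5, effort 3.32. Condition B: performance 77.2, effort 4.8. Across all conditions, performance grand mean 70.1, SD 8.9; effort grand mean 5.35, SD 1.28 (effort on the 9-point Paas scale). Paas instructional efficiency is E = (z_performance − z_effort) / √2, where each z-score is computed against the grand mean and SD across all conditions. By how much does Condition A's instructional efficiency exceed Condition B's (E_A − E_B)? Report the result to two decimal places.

Condition A: z_P = (73.5 − 70.1)/8.9 = 0.3820; z_E = (3.32 − 5.35)/1.28 = -1.5859; E_A = (0.3820 − (-1.5859))/√2 = 1.3915.
Condition B: z_P = (77.2 − 70.1)/8.9 = 0.7978; z_E = (4.8 − 5.35)/1.28 = -0.4297; E_B = (0.7978 − (-0.4297))/√2 = 0.8680.
E_A − E_B = 1.3915 − 0.8680 = 0.5235 ≈ 0.52.

0.52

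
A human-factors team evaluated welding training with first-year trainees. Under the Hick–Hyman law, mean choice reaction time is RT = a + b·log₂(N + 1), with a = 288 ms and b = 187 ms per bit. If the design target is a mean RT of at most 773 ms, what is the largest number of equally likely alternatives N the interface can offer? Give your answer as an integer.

5

Set 288 + 187·log₂(N + 1) ≤ 773.
log₂(N + 1) ≤ (773 − 288) / 187 = 2.5936.
N + 1 ≤ 2^2.5936 = 6.0360.
N ≤ 5.0360, so the largest integer N is 5.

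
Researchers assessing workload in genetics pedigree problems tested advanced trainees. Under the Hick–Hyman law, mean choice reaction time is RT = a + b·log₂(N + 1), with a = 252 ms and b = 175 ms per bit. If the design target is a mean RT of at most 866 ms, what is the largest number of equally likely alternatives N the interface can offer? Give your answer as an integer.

Set 252 + 175·log₂(N + 1) ≤ 866.
log₂(N + 1) ≤ (866 − 252) / 175 = 3.5086.
N + 1 ≤ 2^3.5086 = 11.3814.
N ≤ 10.3814, so the largest integer N is 10.

10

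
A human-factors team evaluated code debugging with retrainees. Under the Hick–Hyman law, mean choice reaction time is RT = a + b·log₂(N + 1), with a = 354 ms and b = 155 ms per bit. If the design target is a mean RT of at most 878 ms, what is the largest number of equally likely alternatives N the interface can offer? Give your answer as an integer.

Set 354 + 155·log₂(N + 1) ≤ 878.
log₂(N + 1) ≤ (878 − 354) / 155 = 3.3806.
N + 1 ≤ 2^3.3806 = 10.4151.
N ≤ 9.4151, so the largest integer N is 9.

9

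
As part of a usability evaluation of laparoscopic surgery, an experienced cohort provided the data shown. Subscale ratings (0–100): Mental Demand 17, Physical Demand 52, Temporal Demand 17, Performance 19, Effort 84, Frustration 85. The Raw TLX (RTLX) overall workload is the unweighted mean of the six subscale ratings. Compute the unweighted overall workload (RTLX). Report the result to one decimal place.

Sum of ratings = 17 + 52 + 17 + 19 + 84 + 85 = 274.
RTLX = 274 / 6 = 45.6667 ≈ 45.7.

45.7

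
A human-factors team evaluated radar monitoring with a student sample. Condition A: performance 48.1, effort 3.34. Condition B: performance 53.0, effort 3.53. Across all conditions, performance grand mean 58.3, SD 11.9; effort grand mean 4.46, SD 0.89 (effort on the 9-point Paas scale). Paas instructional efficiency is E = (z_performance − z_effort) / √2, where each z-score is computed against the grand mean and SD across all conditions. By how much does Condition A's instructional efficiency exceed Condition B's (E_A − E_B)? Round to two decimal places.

-0.14

Condition A: z_P = (48.1 − 58.3)/11.9 = -0.8571; z_E = (3.34 − 4.46)/0.89 = -1.2584; E_A = (-0.8571 − (-1.2584))/√2 = 0.2838.
Condition B: z_P = (53.0 − 58.3)/11.9 = -0.4454; z_E = (3.53 − 4.46)/0.89 = -1.0449; E_B = (-0.4454 − (-1.0449))/√2 = 0.4239.
E_A − E_B = 0.2838 − 0.4239 = -0.1401 ≈ -0.14.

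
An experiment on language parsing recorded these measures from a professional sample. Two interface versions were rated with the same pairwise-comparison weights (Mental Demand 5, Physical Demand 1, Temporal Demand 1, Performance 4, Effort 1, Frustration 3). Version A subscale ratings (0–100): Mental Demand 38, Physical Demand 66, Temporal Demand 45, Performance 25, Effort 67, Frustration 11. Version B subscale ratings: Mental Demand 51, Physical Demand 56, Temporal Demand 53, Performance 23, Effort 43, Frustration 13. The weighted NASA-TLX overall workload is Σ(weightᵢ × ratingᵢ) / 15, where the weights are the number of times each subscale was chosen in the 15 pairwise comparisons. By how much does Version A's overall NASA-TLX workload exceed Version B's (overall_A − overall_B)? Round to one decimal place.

-2.5

Version A weighted sum = 5·38 + 1·66 + 1·45 + 4·25 + 1·67 + 3·11 = 190 + 66 + 45 + 100 + 67 + 33 = 501; overall_A = 501/15 = 33.4000.
Version B weighted sum = 5·51 + 1·56 + 1·53 + 4·23 + 1·43 + 3·13 = 255 + 56 + 53 + 92 + 43 + 39 = 538; overall_B = 538/15 = 35.8667.
Difference = 33.4000 − 35.8667 = -2.4667 ≈ -2.5.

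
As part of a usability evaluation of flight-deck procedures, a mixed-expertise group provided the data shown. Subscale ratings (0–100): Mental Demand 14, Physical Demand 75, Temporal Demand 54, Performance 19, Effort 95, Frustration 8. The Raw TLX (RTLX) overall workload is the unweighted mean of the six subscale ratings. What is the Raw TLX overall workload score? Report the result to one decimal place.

Sum of ratings = 14 + 75 + 54 + 19 + 95 + 8 = 265.
RTLX = 265 / 6 = 44.1667 ≈ 44.2.

44.2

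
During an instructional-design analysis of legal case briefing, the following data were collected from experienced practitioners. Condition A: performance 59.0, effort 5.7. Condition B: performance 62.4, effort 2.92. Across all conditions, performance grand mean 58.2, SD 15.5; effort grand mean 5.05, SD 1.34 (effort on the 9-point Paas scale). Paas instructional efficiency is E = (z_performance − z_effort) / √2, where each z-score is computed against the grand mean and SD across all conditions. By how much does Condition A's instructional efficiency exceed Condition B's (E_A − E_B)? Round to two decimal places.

-1.62

Condition A: z_P = (59.0 − 58.2)/15.5 = 0.0516; z_E = (5.7 − 5.05)/1.34 = 0.4851; E_A = (0.0516 − 0.4851)/√2 = -0.3065.
Condition B: z_P = (62.4 − 58.2)/15.5 = 0.2710; z_E = (2.92 − 5.05)/1.34 = -1.5896; E_B = (0.2710 − (-1.5896))/√2 = 1.3156.
E_A − E_B = -0.3065 − 1.3156 = -1.6221 ≈ -1.62.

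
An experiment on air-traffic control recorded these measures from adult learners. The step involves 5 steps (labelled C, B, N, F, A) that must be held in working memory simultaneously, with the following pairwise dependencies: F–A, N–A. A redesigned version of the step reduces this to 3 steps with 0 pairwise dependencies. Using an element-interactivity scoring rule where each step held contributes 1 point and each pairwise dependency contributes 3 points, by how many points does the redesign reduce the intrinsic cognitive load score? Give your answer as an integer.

8

Original: 5 × 1 + 2 × 3 = 5 + 6 = 11.
Redesigned: 3 × 1 + 0 × 3 = 3 + 0 = 3.
Reduction = 11 − 3 = 8.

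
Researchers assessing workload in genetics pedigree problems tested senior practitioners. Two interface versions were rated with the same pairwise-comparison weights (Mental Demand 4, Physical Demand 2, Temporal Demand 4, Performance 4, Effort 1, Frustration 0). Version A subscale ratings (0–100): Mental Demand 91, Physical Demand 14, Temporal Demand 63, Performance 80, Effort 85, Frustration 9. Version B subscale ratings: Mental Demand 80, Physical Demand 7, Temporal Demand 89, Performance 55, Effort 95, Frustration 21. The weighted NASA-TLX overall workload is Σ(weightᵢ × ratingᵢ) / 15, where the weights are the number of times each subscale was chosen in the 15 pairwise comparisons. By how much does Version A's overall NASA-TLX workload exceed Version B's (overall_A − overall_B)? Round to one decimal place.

Version A weighted sum = 4·91 + 2·14 + 4·63 + 4·80 + 1·85 + 0·9 = 364 + 28 + 252 + 320 + 85 + 0 = 1049; overall_A = 1049/15 = 69.9333.
Version B weighted sum = 4·80 + 2·7 + 4·89 + 4·55 + 1·95 + 0·21 = 320 + 14 + 356 + 220 + 95 + 0 = 1005; overall_B = 1005/15 = 67.0000.
Difference = 69.9333 − 67.0000 = 2.9333 ≈ 2.9.

2.9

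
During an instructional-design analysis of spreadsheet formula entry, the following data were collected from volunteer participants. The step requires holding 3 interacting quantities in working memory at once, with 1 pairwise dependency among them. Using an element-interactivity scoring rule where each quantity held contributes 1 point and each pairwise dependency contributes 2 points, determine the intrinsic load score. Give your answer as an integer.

5

Element contribution: 3 × 1 = 3.
Interaction contribution: 1 × 2 = 2.
Intrinsic load = 3 + 2 = 5.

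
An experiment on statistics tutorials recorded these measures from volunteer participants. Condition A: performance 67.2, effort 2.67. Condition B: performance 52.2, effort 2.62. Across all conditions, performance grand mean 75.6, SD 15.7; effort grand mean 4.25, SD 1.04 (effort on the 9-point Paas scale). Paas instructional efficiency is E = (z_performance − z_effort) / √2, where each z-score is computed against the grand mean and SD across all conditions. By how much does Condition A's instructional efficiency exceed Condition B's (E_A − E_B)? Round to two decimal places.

Condition A: z_P = (67.2 − 75.6)/15.7 = -0.5350; z_E = (2.67 − 4.25)/1.04 = -1.5192; E_A = (-0.5350 − (-1.5192))/√2 = 0.6959.
Condition B: z_P = (52.2 − 75.6)/15.7 = -1.4904; z_E = (2.62 − 4.25)/1.04 = -1.5673; E_B = (-1.4904 − (-1.5673))/√2 = 0.0544.
E_A − E_B = 0.6959 − 0.0544 = 0.6415 ≈ 0.64.

0.64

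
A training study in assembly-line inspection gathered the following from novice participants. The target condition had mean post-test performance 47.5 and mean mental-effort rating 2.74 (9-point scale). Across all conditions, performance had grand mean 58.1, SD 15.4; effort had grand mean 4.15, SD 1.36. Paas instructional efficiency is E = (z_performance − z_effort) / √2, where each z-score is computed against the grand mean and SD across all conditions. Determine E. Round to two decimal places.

0.25

z_performance = (47.5 − 58.1) / 15.4 = -10.6000 / 15.4 = -0.6883.
z_effort = (2.74 − 4.15) / 1.36 = -1.4100 / 1.36 = -1.0368.
z_P − z_E = -0.6883 − (-1.0368) = 0.3485.
E = 0.3485 / √2 = 0.3485 / 1.41421 = 0.2464 ≈ 0.25.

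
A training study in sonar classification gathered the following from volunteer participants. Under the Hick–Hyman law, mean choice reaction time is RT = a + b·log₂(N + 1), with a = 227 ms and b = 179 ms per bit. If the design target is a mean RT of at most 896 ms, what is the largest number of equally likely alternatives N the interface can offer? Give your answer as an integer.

12

Set 227 + 179·log₂(N + 1) ≤ 896.
log₂(N + 1) ≤ (896 − 227) / 179 = 3.7374.
N + 1 ≤ 2^3.7374 = 13.3373.
N ≤ 12.3373, so the largest integer N is 12.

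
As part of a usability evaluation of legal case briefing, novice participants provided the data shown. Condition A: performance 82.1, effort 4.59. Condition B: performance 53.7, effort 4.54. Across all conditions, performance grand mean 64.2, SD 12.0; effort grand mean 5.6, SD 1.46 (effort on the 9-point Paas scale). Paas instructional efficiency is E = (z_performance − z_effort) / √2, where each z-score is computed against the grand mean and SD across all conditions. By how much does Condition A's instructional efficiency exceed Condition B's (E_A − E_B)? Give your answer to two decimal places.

Condition A: z_P = (82.1 − 64.2)/12.0 = 1.4917; z_E = (4.59 − 5.6)/1.46 = -0.6918; E_A = (1.4917 − (-0.6918))/√2 = 1.5440.
Condition B: z_P = (53.7 − 64.2)/12.0 = -0.8750; z_E = (4.54 − 5.6)/1.46 = -0.7260; E_B = (-0.8750 − (-0.7260))/√2 = -0.1054.
E_A − E_B = 1.5440 − (-0.1054) = 1.6494 ≈ 1.65.

1.65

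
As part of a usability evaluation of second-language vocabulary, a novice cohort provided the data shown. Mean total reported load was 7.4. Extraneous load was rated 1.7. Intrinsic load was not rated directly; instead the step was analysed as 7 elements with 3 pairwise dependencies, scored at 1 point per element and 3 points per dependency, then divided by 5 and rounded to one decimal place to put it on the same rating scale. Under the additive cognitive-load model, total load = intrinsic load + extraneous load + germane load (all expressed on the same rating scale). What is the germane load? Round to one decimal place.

Intrinsic (element-interactivity): (7 × 1 + 3 × 3) / 5 = 16 / 5 = 3.2000 → 3.2.
germane load = total − intrinsic − extraneous
             = 7.4 − 3.2 − 1.7 = 2.5.

2.5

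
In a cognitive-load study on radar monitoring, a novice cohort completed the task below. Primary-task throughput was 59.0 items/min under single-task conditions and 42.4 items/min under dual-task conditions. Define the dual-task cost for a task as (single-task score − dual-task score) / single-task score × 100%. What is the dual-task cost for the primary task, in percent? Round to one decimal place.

28.1

Cost = (59.0 − 42.4) / 59.0 × 100%
     = 16.6000 / 59.0 × 100% = 28.1356%.
≈ 28.1%.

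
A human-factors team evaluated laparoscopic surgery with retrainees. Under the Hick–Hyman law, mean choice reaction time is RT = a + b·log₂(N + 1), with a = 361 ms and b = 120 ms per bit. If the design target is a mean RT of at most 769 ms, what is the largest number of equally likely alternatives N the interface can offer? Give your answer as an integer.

9

Set 361 + 120·log₂(N + 1) ≤ 769.
log₂(N + 1) ≤ (769 − 361) / 120 = 3.4000.
N + 1 ≤ 2^3.4000 = 10.5561.
N ≤ 9.5561, so the largest integer N is 9.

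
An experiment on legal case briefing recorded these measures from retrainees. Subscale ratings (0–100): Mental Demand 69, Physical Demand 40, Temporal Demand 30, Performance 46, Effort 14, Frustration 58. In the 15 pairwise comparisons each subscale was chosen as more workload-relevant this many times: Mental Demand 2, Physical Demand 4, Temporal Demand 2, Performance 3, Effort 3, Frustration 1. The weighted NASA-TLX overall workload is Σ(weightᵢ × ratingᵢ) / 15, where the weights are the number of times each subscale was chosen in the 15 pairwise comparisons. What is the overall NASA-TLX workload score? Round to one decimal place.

The tallies are the weights (they sum to 15).
Weighted sum = 2·69 + 4·40 + 2·30 + 3·46 + 3·14 + 1·58
            = 138 + 160 + 60 + 138 + 42 + 58 = 596.
Overall workload = 596 / 15 = 39.7333 ≈ 39.7.

39.7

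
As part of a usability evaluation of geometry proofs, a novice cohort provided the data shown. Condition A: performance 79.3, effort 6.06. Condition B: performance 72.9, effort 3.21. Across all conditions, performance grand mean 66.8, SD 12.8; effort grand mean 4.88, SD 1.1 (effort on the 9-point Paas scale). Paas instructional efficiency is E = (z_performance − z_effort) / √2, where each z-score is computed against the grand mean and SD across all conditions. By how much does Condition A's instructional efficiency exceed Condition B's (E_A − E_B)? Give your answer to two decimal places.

Condition A: z_P = (79.3 − 66.8)/12.8 = 0.9766; z_E = (6.06 − 4.88)/1.1 = 1.0727; E_A = (0.9766 − 1.0727)/√2 = -0.0680.
Condition B: z_P = (72.9 − 66.8)/12.8 = 0.4766; z_E = (3.21 − 4.88)/1.1 = -1.5182; E_B = (0.4766 − (-1.5182))/√2 = 1.4105.
E_A − E_B = -0.0680 − 1.4105 = -1.4785 ≈ -1.48.

-1.48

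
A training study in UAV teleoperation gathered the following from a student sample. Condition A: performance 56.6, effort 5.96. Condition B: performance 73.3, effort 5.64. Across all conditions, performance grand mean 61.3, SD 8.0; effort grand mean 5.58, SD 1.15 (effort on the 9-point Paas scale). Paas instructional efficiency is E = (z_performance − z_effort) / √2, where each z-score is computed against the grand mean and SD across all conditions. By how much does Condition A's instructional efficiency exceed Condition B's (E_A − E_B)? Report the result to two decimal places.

-1.67

Condition A: z_P = (56.6 − 61.3)/8.0 = -0.5875; z_E = (5.96 − 5.58)/1.15 = 0.3304; E_A = (-0.5875 − 0.3304)/√2 = -0.6491.
Condition B: z_P = (73.3 − 61.3)/8.0 = 1.5000; z_E = (5.64 − 5.58)/1.15 = 0.0522; E_B = (1.5000 − 0.0522)/√2 = 1.0237.
E_A − E_B = -0.6491 − 1.0237 = -1.6728 ≈ -1.67.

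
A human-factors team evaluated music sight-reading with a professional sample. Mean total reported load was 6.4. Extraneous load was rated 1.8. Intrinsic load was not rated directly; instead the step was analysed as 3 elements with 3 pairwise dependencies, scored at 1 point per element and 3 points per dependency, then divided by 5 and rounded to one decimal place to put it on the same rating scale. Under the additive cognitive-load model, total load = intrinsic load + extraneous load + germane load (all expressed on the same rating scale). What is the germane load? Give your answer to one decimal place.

2.2

Intrinsic (element-interactivity): (3 × 1 + 3 × 3) / 5 = 12 / 5 = 2.4000 → 2.4.
germane load = total − intrinsic − extraneous
             = 6.4 − 2.4 − 1.8 = 2.2.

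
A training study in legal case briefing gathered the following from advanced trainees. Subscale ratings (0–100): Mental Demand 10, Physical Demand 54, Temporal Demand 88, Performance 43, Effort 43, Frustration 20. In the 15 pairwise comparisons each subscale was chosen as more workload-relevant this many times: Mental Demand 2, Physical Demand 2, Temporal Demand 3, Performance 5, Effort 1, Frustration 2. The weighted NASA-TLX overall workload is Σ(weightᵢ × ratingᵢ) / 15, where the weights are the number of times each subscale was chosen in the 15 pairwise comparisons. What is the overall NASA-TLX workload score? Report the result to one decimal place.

46.0

The tallies are the weights (they sum to 15).
Weighted sum = 2·10 + 2·54 + 3·88 + 5·43 + 1·43 + 2·20
            = 20 + 108 + 264 + 215 + 43 + 40 = 690.
Overall workload = 690 / 15 = 46.0000 ≈ 46.0.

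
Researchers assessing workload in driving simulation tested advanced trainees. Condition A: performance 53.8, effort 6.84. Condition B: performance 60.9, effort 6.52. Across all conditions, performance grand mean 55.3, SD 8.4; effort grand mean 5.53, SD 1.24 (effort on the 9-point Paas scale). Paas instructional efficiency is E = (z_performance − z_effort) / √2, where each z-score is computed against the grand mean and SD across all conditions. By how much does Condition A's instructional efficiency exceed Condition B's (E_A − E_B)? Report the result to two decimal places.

-0.78

Condition A: z_P = (53.8 − 55.3)/8.4 = -0.1786; z_E = (6.84 − 5.53)/1.24 = 1.0565; E_A = (-0.1786 − 1.0565)/√2 = -0.8733.
Condition B: z_P = (60.9 − 55.3)/8.4 = 0.6667; z_E = (6.52 − 5.53)/1.24 = 0.7984; E_B = (0.6667 − 0.7984)/√2 = -0.0931.
E_A − E_B = -0.8733 − (-0.0931) = -0.7802 ≈ -0.78.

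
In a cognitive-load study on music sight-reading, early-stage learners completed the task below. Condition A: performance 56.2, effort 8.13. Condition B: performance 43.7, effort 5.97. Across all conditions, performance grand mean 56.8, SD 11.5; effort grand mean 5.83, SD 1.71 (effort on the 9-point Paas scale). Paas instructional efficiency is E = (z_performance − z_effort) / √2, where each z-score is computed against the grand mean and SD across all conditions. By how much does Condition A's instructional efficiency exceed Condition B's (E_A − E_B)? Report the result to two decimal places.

-0.12

Condition A: z_P = (56.2 − 56.8)/11.5 = -0.0522; z_E = (8.13 − 5.83)/1.71 = 1.3450; E_A = (-0.0522 − 1.3450)/√2 = -0.9880.
Condition B: z_P = (43.7 − 56.8)/11.5 = -1.1391; z_E = (5.97 − 5.83)/1.71 = 0.0819; E_B = (-1.1391 − 0.0819)/√2 = -0.8634.
E_A − E_B = -0.9880 − (-0.8634) = -0.1246 ≈ -0.12.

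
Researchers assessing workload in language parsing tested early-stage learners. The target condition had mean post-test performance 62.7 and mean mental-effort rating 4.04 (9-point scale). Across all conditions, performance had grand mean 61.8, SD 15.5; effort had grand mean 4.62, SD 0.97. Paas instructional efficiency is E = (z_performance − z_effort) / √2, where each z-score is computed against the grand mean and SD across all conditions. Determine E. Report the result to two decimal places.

z_performance = (62.7 − 61.8) / 15.5 = 0.9000 / 15.5 = 0.0581.
z_effort = (4.04 − 4.62) / 0.97 = -0.5800 / 0.97 = -0.5979.
z_P − z_E = 0.0581 − (-0.5979) = 0.6560.
E = 0.6560 / √2 = 0.6560 / 1.41421 = 0.4639 ≈ 0.46.

0.46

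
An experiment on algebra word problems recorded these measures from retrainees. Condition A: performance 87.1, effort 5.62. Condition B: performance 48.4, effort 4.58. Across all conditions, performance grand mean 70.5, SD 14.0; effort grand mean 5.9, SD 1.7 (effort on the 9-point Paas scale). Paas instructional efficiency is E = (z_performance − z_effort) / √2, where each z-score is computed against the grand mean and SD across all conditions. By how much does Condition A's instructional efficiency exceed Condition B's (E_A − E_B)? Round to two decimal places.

1.52

Condition A: z_P = (87.1 − 70.5)/14.0 = 1.1857; z_E = (5.62 − 5.9)/1.7 = -0.1647; E_A = (1.1857 − (-0.1647))/√2 = 0.9549.
Condition B: z_P = (48.4 − 70.5)/14.0 = -1.5786; z_E = (4.58 − 5.9)/1.7 = -0.7765; E_B = (-1.5786 − (-0.7765))/√2 = -0.5672.
E_A − E_B = 0.9549 − (-0.5672) = 1.5221 ≈ 1.52.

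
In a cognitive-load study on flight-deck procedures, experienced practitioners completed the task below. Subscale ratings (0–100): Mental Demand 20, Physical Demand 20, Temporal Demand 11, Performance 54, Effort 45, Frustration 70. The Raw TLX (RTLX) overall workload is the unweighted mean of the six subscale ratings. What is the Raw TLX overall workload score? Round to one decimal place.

36.7

Sum of ratings = 20 + 20 + 11 + 54 + 45 + 70 = 220.
RTLX = 220 / 6 = 36.6667 ≈ 36.7.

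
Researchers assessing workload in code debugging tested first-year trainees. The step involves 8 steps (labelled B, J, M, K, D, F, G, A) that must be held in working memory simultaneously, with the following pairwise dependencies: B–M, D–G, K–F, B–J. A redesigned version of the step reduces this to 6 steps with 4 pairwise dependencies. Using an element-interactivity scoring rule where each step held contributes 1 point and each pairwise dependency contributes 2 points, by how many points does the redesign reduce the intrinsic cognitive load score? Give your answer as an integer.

2

Original: 8 × 1 + 4 × 2 = 8 + 8 = 16.
Redesigned: 6 × 1 + 4 × 2 = 6 + 8 = 14.
Reduction = 16 − 14 = 2.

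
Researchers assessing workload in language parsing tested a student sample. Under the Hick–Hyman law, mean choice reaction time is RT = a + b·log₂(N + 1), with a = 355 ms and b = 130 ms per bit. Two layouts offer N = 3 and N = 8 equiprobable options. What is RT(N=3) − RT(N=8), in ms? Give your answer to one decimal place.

RT(3) = 355 + 130·log₂(4) = 355 + 130·2.0000 = 615.0000 ms.
RT(8) = 355 + 130·log₂(9) = 355 + 130·3.1699 = 767.0870 ms.
Difference = 615.0000 − 767.0870 = -152.0870 ≈ -152.1 ms.

-152.1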